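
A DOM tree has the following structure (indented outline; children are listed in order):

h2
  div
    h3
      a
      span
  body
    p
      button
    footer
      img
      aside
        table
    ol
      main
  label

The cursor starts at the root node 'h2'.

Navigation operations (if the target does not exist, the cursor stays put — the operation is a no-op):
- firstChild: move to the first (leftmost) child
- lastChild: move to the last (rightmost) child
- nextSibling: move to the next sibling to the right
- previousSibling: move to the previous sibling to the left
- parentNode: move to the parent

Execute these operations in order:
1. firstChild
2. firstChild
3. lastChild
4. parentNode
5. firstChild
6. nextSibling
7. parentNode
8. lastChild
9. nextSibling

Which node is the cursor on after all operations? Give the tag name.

Answer: span

Derivation:
After 1 (firstChild): div
After 2 (firstChild): h3
After 3 (lastChild): span
After 4 (parentNode): h3
After 5 (firstChild): a
After 6 (nextSibling): span
After 7 (parentNode): h3
After 8 (lastChild): span
After 9 (nextSibling): span (no-op, stayed)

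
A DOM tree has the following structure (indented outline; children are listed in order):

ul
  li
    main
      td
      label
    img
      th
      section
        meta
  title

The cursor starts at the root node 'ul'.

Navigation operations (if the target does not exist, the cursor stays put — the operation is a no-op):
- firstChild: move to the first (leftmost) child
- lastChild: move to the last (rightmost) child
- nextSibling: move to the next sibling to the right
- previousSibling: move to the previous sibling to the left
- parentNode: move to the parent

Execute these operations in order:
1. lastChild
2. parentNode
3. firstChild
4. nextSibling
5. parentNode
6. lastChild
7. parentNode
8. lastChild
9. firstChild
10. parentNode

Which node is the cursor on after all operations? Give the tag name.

Answer: ul

Derivation:
After 1 (lastChild): title
After 2 (parentNode): ul
After 3 (firstChild): li
After 4 (nextSibling): title
After 5 (parentNode): ul
After 6 (lastChild): title
After 7 (parentNode): ul
After 8 (lastChild): title
After 9 (firstChild): title (no-op, stayed)
After 10 (parentNode): ul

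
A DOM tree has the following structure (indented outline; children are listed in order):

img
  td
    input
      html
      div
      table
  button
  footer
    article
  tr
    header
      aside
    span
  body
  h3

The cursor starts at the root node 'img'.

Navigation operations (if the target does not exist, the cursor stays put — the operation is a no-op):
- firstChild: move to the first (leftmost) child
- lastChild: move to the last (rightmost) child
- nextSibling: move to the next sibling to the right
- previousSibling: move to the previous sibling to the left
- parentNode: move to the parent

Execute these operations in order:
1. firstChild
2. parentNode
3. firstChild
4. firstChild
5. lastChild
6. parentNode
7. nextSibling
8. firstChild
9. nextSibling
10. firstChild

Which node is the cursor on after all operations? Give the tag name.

Answer: div

Derivation:
After 1 (firstChild): td
After 2 (parentNode): img
After 3 (firstChild): td
After 4 (firstChild): input
After 5 (lastChild): table
After 6 (parentNode): input
After 7 (nextSibling): input (no-op, stayed)
After 8 (firstChild): html
After 9 (nextSibling): div
After 10 (firstChild): div (no-op, stayed)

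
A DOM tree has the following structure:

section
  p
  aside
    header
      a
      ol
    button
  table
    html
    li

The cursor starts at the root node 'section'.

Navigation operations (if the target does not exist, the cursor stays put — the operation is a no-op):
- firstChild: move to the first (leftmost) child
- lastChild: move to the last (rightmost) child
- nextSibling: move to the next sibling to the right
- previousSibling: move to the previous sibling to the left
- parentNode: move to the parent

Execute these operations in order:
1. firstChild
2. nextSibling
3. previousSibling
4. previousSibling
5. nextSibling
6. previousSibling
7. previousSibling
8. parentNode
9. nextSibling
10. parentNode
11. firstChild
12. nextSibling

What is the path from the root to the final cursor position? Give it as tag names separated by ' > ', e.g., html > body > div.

Answer: section > aside

Derivation:
After 1 (firstChild): p
After 2 (nextSibling): aside
After 3 (previousSibling): p
After 4 (previousSibling): p (no-op, stayed)
After 5 (nextSibling): aside
After 6 (previousSibling): p
After 7 (previousSibling): p (no-op, stayed)
After 8 (parentNode): section
After 9 (nextSibling): section (no-op, stayed)
After 10 (parentNode): section (no-op, stayed)
After 11 (firstChild): p
After 12 (nextSibling): aside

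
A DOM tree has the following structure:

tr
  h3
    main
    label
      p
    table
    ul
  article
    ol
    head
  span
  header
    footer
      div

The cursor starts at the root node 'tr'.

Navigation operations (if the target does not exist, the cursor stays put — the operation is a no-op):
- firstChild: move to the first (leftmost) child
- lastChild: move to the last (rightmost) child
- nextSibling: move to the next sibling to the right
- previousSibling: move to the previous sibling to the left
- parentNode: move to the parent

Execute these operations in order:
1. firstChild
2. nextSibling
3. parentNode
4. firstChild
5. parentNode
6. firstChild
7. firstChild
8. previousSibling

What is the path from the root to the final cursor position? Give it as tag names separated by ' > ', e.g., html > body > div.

After 1 (firstChild): h3
After 2 (nextSibling): article
After 3 (parentNode): tr
After 4 (firstChild): h3
After 5 (parentNode): tr
After 6 (firstChild): h3
After 7 (firstChild): main
After 8 (previousSibling): main (no-op, stayed)

Answer: tr > h3 > main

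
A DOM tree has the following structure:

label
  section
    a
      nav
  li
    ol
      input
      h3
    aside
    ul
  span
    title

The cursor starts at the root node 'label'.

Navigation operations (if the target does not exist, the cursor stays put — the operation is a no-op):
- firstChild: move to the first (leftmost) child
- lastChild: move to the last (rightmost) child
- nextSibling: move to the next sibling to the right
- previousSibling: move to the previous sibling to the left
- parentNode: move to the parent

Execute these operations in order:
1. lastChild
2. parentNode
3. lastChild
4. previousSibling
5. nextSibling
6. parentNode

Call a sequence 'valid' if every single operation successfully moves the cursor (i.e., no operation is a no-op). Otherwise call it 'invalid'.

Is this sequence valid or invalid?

After 1 (lastChild): span
After 2 (parentNode): label
After 3 (lastChild): span
After 4 (previousSibling): li
After 5 (nextSibling): span
After 6 (parentNode): label

Answer: valid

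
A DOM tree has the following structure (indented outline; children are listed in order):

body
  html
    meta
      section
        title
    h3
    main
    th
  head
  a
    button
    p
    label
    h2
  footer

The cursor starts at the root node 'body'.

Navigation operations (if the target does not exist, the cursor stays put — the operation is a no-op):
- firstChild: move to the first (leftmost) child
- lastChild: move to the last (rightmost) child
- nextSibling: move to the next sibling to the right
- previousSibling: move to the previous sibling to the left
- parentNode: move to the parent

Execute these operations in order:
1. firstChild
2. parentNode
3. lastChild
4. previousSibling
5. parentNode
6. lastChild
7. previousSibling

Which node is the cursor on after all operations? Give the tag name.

Answer: a

Derivation:
After 1 (firstChild): html
After 2 (parentNode): body
After 3 (lastChild): footer
After 4 (previousSibling): a
After 5 (parentNode): body
After 6 (lastChild): footer
After 7 (previousSibling): a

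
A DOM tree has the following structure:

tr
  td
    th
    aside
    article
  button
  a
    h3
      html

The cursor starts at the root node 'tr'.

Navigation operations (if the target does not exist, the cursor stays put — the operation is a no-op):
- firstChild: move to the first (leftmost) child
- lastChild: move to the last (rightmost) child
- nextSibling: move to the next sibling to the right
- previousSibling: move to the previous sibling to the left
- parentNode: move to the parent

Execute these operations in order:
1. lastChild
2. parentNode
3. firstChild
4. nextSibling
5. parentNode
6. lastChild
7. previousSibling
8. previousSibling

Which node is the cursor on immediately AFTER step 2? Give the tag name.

Answer: tr

Derivation:
After 1 (lastChild): a
After 2 (parentNode): tr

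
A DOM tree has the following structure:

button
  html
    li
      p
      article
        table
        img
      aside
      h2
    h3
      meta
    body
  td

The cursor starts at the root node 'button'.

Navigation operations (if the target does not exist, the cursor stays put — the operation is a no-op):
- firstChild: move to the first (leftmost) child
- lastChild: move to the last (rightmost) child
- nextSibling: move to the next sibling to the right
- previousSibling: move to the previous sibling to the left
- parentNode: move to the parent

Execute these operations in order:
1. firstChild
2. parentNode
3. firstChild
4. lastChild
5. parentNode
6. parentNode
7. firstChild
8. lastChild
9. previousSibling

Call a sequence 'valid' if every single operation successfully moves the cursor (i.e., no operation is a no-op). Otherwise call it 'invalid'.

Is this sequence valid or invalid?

After 1 (firstChild): html
After 2 (parentNode): button
After 3 (firstChild): html
After 4 (lastChild): body
After 5 (parentNode): html
After 6 (parentNode): button
After 7 (firstChild): html
After 8 (lastChild): body
After 9 (previousSibling): h3

Answer: valid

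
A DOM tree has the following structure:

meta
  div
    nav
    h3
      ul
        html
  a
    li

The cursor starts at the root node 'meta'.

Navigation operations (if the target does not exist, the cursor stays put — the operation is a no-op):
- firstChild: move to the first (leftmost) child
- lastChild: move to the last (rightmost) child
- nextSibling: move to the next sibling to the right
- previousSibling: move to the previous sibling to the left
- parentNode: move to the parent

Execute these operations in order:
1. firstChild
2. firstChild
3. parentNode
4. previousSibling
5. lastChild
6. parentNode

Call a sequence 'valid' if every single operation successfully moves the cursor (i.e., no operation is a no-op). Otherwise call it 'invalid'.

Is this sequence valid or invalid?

Answer: invalid

Derivation:
After 1 (firstChild): div
After 2 (firstChild): nav
After 3 (parentNode): div
After 4 (previousSibling): div (no-op, stayed)
After 5 (lastChild): h3
After 6 (parentNode): div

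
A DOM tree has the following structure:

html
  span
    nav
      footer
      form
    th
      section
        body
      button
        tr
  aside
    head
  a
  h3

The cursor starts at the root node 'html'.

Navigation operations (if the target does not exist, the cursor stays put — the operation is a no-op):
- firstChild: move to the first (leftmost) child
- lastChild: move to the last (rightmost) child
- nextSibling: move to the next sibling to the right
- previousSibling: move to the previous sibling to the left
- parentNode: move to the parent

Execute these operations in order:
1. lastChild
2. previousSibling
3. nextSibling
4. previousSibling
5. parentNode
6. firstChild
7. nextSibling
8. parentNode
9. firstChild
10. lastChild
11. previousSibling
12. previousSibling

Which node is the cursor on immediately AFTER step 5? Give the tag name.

After 1 (lastChild): h3
After 2 (previousSibling): a
After 3 (nextSibling): h3
After 4 (previousSibling): a
After 5 (parentNode): html

Answer: html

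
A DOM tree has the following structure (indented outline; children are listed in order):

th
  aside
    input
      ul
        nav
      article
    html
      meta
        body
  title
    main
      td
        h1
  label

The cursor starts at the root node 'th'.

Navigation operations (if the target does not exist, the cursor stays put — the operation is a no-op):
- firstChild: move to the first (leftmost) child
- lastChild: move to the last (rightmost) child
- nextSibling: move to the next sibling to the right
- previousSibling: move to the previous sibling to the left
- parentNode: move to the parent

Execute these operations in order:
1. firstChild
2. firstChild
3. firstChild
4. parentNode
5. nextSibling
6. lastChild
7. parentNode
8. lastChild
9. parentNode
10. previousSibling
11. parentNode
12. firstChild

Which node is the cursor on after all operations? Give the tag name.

Answer: input

Derivation:
After 1 (firstChild): aside
After 2 (firstChild): input
After 3 (firstChild): ul
After 4 (parentNode): input
After 5 (nextSibling): html
After 6 (lastChild): meta
After 7 (parentNode): html
After 8 (lastChild): meta
After 9 (parentNode): html
After 10 (previousSibling): input
After 11 (parentNode): aside
After 12 (firstChild): input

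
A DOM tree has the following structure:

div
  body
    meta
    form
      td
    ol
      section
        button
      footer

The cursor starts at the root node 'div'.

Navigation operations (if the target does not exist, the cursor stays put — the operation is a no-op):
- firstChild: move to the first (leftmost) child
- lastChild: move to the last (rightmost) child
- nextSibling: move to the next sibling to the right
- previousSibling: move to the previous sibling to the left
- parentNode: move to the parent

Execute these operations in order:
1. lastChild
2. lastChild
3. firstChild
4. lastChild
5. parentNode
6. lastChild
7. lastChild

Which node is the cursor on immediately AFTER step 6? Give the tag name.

Answer: button

Derivation:
After 1 (lastChild): body
After 2 (lastChild): ol
After 3 (firstChild): section
After 4 (lastChild): button
After 5 (parentNode): section
After 6 (lastChild): button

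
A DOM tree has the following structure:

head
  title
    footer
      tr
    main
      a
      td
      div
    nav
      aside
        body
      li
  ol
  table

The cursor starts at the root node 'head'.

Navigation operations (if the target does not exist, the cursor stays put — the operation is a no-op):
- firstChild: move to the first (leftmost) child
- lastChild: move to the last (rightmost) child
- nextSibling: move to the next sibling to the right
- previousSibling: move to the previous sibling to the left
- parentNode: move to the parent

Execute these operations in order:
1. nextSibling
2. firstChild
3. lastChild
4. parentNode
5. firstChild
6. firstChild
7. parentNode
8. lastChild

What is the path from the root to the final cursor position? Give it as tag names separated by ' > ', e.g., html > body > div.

After 1 (nextSibling): head (no-op, stayed)
After 2 (firstChild): title
After 3 (lastChild): nav
After 4 (parentNode): title
After 5 (firstChild): footer
After 6 (firstChild): tr
After 7 (parentNode): footer
After 8 (lastChild): tr

Answer: head > title > footer > tr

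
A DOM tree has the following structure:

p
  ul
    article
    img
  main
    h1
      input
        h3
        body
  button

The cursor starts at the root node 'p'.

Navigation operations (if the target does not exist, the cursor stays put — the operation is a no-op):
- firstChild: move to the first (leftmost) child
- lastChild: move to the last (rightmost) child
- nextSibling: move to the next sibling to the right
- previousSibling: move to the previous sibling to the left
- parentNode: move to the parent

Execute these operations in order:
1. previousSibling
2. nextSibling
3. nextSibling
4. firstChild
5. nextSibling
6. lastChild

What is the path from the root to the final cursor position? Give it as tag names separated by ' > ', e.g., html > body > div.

Answer: p > main > h1

Derivation:
After 1 (previousSibling): p (no-op, stayed)
After 2 (nextSibling): p (no-op, stayed)
After 3 (nextSibling): p (no-op, stayed)
After 4 (firstChild): ul
After 5 (nextSibling): main
After 6 (lastChild): h1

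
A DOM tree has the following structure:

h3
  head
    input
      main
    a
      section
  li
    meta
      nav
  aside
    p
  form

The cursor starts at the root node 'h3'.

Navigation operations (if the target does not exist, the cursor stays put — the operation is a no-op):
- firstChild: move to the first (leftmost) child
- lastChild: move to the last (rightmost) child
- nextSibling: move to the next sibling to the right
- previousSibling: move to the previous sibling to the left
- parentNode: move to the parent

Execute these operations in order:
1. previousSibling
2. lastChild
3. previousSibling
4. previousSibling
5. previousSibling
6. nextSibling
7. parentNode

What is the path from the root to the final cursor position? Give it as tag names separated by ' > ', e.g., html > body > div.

After 1 (previousSibling): h3 (no-op, stayed)
After 2 (lastChild): form
After 3 (previousSibling): aside
After 4 (previousSibling): li
After 5 (previousSibling): head
After 6 (nextSibling): li
After 7 (parentNode): h3

Answer: h3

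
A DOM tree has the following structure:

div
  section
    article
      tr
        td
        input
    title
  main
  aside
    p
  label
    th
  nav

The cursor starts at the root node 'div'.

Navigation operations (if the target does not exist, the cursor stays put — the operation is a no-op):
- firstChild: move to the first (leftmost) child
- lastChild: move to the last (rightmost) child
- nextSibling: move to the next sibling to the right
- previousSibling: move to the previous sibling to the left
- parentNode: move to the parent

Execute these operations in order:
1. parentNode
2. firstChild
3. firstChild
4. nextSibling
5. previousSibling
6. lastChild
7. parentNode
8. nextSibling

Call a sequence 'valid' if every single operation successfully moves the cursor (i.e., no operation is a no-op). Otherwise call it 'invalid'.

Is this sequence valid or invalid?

Answer: invalid

Derivation:
After 1 (parentNode): div (no-op, stayed)
After 2 (firstChild): section
After 3 (firstChild): article
After 4 (nextSibling): title
After 5 (previousSibling): article
After 6 (lastChild): tr
After 7 (parentNode): article
After 8 (nextSibling): title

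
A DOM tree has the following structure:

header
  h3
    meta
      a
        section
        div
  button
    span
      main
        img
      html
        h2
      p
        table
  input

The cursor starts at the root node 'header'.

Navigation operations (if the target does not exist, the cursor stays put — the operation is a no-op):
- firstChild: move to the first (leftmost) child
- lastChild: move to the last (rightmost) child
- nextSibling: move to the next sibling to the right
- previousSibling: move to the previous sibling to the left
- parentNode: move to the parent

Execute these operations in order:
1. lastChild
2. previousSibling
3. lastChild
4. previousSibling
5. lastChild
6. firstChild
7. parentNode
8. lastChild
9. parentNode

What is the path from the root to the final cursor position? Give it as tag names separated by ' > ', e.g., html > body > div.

Answer: header > button > span > p

Derivation:
After 1 (lastChild): input
After 2 (previousSibling): button
After 3 (lastChild): span
After 4 (previousSibling): span (no-op, stayed)
After 5 (lastChild): p
After 6 (firstChild): table
After 7 (parentNode): p
After 8 (lastChild): table
After 9 (parentNode): p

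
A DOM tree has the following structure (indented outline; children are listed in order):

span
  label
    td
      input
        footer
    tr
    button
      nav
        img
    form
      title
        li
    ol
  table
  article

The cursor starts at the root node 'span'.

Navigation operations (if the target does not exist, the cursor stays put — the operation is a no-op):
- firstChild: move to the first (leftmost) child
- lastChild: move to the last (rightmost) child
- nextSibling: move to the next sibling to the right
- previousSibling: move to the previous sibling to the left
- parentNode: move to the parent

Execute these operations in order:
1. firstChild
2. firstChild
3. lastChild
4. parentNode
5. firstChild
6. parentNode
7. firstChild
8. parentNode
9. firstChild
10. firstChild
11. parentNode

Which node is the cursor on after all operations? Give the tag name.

After 1 (firstChild): label
After 2 (firstChild): td
After 3 (lastChild): input
After 4 (parentNode): td
After 5 (firstChild): input
After 6 (parentNode): td
After 7 (firstChild): input
After 8 (parentNode): td
After 9 (firstChild): input
After 10 (firstChild): footer
After 11 (parentNode): input

Answer: input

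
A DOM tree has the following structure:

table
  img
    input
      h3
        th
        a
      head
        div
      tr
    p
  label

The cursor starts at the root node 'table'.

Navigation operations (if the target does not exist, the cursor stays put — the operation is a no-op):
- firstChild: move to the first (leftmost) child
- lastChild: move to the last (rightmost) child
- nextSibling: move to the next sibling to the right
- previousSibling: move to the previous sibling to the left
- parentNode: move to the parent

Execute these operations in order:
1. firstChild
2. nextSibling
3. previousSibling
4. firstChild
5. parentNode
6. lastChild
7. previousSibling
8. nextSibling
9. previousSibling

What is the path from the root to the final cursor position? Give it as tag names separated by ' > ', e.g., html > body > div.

After 1 (firstChild): img
After 2 (nextSibling): label
After 3 (previousSibling): img
After 4 (firstChild): input
After 5 (parentNode): img
After 6 (lastChild): p
After 7 (previousSibling): input
After 8 (nextSibling): p
After 9 (previousSibling): input

Answer: table > img > input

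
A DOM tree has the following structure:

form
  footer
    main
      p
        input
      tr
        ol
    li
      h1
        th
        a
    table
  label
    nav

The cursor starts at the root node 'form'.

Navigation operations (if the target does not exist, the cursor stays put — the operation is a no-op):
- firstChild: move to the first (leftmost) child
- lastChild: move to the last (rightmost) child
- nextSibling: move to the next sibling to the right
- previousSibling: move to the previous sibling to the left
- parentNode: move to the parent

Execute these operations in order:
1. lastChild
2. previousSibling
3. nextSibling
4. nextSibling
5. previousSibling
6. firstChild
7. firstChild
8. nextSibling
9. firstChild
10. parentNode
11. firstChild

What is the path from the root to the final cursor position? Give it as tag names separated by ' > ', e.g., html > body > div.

Answer: form > footer > main > tr > ol

Derivation:
After 1 (lastChild): label
After 2 (previousSibling): footer
After 3 (nextSibling): label
After 4 (nextSibling): label (no-op, stayed)
After 5 (previousSibling): footer
After 6 (firstChild): main
After 7 (firstChild): p
After 8 (nextSibling): tr
After 9 (firstChild): ol
After 10 (parentNode): tr
After 11 (firstChild): ol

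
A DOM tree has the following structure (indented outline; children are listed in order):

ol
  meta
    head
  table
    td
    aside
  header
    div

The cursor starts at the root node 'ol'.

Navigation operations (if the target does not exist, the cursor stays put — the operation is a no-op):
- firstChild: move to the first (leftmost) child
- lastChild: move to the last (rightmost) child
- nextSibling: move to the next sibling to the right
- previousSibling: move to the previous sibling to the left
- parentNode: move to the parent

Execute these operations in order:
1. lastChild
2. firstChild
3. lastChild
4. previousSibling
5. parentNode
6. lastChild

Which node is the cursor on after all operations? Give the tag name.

After 1 (lastChild): header
After 2 (firstChild): div
After 3 (lastChild): div (no-op, stayed)
After 4 (previousSibling): div (no-op, stayed)
After 5 (parentNode): header
After 6 (lastChild): div

Answer: div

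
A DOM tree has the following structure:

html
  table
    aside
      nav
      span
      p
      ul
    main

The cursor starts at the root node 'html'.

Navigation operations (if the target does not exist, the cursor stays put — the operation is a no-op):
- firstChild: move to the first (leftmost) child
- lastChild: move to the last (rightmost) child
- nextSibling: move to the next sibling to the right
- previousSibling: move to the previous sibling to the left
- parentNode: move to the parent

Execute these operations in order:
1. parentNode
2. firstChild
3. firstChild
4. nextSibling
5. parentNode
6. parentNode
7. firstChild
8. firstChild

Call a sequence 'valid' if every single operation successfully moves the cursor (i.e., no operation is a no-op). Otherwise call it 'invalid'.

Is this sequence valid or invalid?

Answer: invalid

Derivation:
After 1 (parentNode): html (no-op, stayed)
After 2 (firstChild): table
After 3 (firstChild): aside
After 4 (nextSibling): main
After 5 (parentNode): table
After 6 (parentNode): html
After 7 (firstChild): table
After 8 (firstChild): aside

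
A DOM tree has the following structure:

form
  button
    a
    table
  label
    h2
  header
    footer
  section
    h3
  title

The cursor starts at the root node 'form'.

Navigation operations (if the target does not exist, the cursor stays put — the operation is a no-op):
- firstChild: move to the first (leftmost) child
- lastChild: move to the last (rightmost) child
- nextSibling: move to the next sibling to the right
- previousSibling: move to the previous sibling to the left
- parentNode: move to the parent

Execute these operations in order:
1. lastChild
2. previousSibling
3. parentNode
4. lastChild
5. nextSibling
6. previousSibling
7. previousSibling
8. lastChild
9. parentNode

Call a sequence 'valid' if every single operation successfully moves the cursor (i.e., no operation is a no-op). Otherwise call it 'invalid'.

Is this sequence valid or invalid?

After 1 (lastChild): title
After 2 (previousSibling): section
After 3 (parentNode): form
After 4 (lastChild): title
After 5 (nextSibling): title (no-op, stayed)
After 6 (previousSibling): section
After 7 (previousSibling): header
After 8 (lastChild): footer
After 9 (parentNode): header

Answer: invalid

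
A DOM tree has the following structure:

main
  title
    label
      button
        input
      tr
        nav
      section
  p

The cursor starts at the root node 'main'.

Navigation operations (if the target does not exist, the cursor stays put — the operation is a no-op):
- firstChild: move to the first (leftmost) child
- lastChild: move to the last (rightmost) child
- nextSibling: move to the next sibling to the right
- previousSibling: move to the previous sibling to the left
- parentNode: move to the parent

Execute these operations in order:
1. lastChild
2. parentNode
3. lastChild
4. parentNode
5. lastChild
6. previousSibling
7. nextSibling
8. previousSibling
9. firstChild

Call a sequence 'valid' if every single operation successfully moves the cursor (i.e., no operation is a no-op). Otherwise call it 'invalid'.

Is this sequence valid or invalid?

After 1 (lastChild): p
After 2 (parentNode): main
After 3 (lastChild): p
After 4 (parentNode): main
After 5 (lastChild): p
After 6 (previousSibling): title
After 7 (nextSibling): p
After 8 (previousSibling): title
After 9 (firstChild): label

Answer: valid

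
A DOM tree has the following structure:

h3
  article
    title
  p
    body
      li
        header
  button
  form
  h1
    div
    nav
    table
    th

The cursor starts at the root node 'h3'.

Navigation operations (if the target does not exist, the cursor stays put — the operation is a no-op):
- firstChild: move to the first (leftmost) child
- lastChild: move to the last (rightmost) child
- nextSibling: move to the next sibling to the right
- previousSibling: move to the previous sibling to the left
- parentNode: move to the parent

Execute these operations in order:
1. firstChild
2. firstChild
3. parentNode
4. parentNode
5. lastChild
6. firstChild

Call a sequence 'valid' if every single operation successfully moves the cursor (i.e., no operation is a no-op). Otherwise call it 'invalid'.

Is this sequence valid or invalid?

Answer: valid

Derivation:
After 1 (firstChild): article
After 2 (firstChild): title
After 3 (parentNode): article
After 4 (parentNode): h3
After 5 (lastChild): h1
After 6 (firstChild): div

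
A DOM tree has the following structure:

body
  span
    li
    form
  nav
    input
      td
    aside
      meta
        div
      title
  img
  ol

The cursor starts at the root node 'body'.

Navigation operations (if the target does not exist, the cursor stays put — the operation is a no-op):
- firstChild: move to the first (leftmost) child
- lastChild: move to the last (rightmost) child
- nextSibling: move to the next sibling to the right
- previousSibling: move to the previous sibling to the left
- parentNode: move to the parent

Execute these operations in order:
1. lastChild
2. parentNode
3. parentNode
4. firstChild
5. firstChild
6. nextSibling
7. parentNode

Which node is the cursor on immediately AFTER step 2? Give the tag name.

After 1 (lastChild): ol
After 2 (parentNode): body

Answer: body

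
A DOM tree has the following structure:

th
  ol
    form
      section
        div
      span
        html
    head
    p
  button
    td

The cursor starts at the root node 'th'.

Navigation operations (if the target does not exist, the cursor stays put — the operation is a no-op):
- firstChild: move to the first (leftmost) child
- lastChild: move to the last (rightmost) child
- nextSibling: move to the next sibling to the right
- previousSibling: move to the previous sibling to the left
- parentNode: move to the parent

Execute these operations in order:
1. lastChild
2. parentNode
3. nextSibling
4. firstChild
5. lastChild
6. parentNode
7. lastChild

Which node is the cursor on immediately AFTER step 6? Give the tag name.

After 1 (lastChild): button
After 2 (parentNode): th
After 3 (nextSibling): th (no-op, stayed)
After 4 (firstChild): ol
After 5 (lastChild): p
After 6 (parentNode): ol

Answer: ol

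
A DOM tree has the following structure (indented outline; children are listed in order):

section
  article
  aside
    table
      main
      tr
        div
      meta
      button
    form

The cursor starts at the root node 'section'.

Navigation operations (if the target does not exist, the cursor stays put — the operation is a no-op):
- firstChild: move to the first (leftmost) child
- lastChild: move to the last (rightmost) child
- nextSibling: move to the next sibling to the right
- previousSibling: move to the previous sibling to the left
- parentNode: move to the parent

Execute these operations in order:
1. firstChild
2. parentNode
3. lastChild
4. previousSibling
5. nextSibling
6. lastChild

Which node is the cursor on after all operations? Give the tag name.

After 1 (firstChild): article
After 2 (parentNode): section
After 3 (lastChild): aside
After 4 (previousSibling): article
After 5 (nextSibling): aside
After 6 (lastChild): form

Answer: form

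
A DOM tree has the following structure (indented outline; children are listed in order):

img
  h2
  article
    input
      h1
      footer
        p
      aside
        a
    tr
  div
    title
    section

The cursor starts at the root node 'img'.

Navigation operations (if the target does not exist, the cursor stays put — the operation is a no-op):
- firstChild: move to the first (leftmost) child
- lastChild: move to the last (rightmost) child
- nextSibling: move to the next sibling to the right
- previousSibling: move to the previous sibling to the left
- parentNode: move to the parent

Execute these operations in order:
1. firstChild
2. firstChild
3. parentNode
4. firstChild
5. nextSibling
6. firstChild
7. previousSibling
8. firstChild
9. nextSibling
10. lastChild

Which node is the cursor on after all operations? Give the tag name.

Answer: p

Derivation:
After 1 (firstChild): h2
After 2 (firstChild): h2 (no-op, stayed)
After 3 (parentNode): img
After 4 (firstChild): h2
After 5 (nextSibling): article
After 6 (firstChild): input
After 7 (previousSibling): input (no-op, stayed)
After 8 (firstChild): h1
After 9 (nextSibling): footer
After 10 (lastChild): p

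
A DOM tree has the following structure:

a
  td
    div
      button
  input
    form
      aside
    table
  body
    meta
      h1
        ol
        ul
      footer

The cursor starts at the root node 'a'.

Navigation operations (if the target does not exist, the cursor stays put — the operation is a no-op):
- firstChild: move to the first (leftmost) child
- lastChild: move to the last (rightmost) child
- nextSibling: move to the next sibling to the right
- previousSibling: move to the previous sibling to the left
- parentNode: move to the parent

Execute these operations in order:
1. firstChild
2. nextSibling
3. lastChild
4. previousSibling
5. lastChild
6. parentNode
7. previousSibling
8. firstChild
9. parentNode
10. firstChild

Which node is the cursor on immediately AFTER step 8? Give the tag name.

After 1 (firstChild): td
After 2 (nextSibling): input
After 3 (lastChild): table
After 4 (previousSibling): form
After 5 (lastChild): aside
After 6 (parentNode): form
After 7 (previousSibling): form (no-op, stayed)
After 8 (firstChild): aside

Answer: aside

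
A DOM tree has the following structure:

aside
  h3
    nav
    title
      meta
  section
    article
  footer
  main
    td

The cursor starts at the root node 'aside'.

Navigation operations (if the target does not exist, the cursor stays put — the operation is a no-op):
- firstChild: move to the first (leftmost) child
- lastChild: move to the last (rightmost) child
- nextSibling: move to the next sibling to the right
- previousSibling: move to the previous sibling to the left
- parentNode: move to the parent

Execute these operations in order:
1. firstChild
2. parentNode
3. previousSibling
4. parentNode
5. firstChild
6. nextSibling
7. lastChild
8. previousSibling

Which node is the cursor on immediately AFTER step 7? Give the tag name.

Answer: article

Derivation:
After 1 (firstChild): h3
After 2 (parentNode): aside
After 3 (previousSibling): aside (no-op, stayed)
After 4 (parentNode): aside (no-op, stayed)
After 5 (firstChild): h3
After 6 (nextSibling): section
After 7 (lastChild): article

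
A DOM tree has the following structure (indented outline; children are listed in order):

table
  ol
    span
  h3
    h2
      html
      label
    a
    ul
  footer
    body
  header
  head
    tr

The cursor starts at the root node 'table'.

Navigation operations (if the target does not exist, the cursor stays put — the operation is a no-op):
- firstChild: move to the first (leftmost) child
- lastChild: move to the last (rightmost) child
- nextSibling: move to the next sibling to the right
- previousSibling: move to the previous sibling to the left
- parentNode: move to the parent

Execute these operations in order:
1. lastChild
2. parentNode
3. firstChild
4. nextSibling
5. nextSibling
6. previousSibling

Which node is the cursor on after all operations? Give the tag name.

After 1 (lastChild): head
After 2 (parentNode): table
After 3 (firstChild): ol
After 4 (nextSibling): h3
After 5 (nextSibling): footer
After 6 (previousSibling): h3

Answer: h3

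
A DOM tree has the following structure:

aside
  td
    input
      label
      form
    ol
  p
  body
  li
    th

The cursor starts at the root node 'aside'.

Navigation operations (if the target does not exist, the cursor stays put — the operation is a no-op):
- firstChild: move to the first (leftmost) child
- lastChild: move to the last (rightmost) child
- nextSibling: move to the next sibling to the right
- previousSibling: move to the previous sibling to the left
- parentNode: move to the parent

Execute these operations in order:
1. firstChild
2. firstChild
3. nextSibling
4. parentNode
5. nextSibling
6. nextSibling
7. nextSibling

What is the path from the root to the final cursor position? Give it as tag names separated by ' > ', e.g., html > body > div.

Answer: aside > li

Derivation:
After 1 (firstChild): td
After 2 (firstChild): input
After 3 (nextSibling): ol
After 4 (parentNode): td
After 5 (nextSibling): p
After 6 (nextSibling): body
After 7 (nextSibling): li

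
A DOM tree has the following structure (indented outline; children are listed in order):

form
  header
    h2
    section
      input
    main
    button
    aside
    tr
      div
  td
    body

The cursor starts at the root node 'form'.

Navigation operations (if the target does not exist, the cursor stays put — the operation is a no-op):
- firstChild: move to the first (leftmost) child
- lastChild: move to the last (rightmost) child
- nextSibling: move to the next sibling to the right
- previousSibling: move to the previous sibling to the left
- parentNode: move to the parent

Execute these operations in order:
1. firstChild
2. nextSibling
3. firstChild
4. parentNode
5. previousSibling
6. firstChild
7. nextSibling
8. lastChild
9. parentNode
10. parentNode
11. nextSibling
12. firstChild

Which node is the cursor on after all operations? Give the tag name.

After 1 (firstChild): header
After 2 (nextSibling): td
After 3 (firstChild): body
After 4 (parentNode): td
After 5 (previousSibling): header
After 6 (firstChild): h2
After 7 (nextSibling): section
After 8 (lastChild): input
After 9 (parentNode): section
After 10 (parentNode): header
After 11 (nextSibling): td
After 12 (firstChild): body

Answer: body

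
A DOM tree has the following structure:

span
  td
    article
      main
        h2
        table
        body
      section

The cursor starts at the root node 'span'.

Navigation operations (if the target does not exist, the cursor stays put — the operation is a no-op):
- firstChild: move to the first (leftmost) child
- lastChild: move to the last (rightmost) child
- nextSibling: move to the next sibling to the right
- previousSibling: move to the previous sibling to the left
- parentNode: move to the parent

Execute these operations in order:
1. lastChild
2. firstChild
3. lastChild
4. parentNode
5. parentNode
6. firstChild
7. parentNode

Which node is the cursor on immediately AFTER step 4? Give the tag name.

Answer: article

Derivation:
After 1 (lastChild): td
After 2 (firstChild): article
After 3 (lastChild): section
After 4 (parentNode): article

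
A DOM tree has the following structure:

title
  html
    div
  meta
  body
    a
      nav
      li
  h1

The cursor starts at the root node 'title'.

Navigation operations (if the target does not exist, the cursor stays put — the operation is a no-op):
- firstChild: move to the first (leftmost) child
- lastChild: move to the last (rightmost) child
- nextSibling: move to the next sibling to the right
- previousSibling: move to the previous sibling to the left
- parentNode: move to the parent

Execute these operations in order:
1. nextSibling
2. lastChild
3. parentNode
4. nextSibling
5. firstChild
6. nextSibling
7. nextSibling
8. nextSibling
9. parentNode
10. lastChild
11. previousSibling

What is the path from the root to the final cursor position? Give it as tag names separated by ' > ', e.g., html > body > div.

Answer: title > body

Derivation:
After 1 (nextSibling): title (no-op, stayed)
After 2 (lastChild): h1
After 3 (parentNode): title
After 4 (nextSibling): title (no-op, stayed)
After 5 (firstChild): html
After 6 (nextSibling): meta
After 7 (nextSibling): body
After 8 (nextSibling): h1
After 9 (parentNode): title
After 10 (lastChild): h1
After 11 (previousSibling): body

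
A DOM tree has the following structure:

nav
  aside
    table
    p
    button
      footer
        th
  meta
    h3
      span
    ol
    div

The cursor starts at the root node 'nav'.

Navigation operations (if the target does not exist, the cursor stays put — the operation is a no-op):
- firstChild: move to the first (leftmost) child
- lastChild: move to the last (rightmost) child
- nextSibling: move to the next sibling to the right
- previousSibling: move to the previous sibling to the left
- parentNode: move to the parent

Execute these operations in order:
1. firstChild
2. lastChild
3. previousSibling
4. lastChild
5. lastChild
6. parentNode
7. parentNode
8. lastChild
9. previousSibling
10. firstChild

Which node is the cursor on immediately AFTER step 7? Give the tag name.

After 1 (firstChild): aside
After 2 (lastChild): button
After 3 (previousSibling): p
After 4 (lastChild): p (no-op, stayed)
After 5 (lastChild): p (no-op, stayed)
After 6 (parentNode): aside
After 7 (parentNode): nav

Answer: nav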